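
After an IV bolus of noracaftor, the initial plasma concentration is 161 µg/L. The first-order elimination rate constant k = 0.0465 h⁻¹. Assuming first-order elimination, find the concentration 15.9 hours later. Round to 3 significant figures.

C(t) = C₀ e^(−kt) = 161 × e^(−0.04650 × 15.9) = 161 × e^(−0.7394) = 161 × 0.4774 ≈ 76.9 µg/L

76.9 µg/L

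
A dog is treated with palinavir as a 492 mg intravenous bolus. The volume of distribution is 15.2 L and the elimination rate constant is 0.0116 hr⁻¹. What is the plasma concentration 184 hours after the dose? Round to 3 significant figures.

3.83 mg/L

C₀ = dose / V = 492 / 15.2 = 32.37 mg/L
C(t) = C₀ e^(−kt) = 32.37 × e^(−0.01160 × 184) = 32.37 × e^(−2.134) = 32.37 × 0.1183 ≈ 3.83 mg/L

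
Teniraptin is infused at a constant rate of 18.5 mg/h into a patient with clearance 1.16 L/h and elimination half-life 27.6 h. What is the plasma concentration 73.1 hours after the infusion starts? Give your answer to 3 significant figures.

13.4 mg/L

Css = rate / CL = 18.5 / 1.16 = 15.95 mg/L
k = ln 2 / 27.6 = 0.02511 h⁻¹
C(t) = Css (1 − e^(−kt)) = 15.95 × (1 − e^(−1.836)) = 15.95 × 0.8405 ≈ 13.4 mg/L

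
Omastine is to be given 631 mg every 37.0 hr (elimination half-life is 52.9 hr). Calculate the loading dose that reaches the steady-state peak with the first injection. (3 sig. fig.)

k = ln 2 / 52.9 = 0.01310 hr⁻¹
Accumulation ratio R = 1 / (1 − e^(−kτ)) = 1 / (1 − e^(−0.01310×37.0)) = 1 / (1 − 0.6158) = 2.603
Loading dose = maintenance dose × R = 631 × 2.603 ≈ 1640 mg

1640 mg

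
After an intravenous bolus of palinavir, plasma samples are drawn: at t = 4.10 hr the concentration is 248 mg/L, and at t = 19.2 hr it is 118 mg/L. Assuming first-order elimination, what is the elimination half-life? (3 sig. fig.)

k = ln(C₁/C₂) / (t₂ − t₁) = ln(248/118) / (19.2 − 4.10)
  = 0.7427 / 15.10 = 0.04919 hr⁻¹
t½ = ln 2 / k = ln 2 / 0.04919 ≈ 14.1 hours

14.1 hours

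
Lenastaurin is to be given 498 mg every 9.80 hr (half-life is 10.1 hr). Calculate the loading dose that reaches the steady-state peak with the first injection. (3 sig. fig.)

k = ln 2 / 10.1 = 0.06863 hr⁻¹
Accumulation ratio R = 1 / (1 − e^(−kτ)) = 1 / (1 − e^(−0.06863×9.80)) = 1 / (1 − 0.5104) = 2.042
Loading dose = maintenance dose × R = 498 × 2.042 ≈ 1020 mg

1020 mg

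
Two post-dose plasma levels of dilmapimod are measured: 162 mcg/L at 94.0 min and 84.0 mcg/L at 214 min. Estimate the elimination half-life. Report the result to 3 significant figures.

k = ln(C₁/C₂) / (t₂ − t₁) = ln(162/84.0) / (214 − 94.0)
  = 0.6568 / 120.0 = 0.005473 min⁻¹
t½ = ln 2 / k = ln 2 / 0.005473 ≈ 127 minutes

127 minutes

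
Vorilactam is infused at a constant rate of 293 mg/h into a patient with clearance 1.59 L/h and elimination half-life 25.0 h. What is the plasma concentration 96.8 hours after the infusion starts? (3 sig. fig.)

172 mg/L

Css = rate / CL = 293 / 1.59 = 184.3 mg/L
k = ln 2 / 25.0 = 0.02773 h⁻¹
C(t) = Css (1 − e^(−kt)) = 184.3 × (1 − e^(−2.684)) = 184.3 × 0.9317 ≈ 172 mg/L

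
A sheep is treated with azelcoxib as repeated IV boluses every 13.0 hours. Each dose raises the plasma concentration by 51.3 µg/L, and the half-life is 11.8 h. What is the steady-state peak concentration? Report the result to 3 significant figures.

k = ln 2 / 11.8 = 0.05874 h⁻¹
Fraction remaining after one interval: e^(−kτ) = e^(−0.05874 × 13.0) = 0.4660
R = 1 / (1 − 0.4660) = 1.873
Css,max = 51.3 × 1.873 ≈ 96.1 µg/L

96.1 µg/L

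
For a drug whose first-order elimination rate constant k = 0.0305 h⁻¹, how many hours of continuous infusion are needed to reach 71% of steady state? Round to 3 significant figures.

40.6 hours

f = 1 − e^(−kt)  ⇒  t = −ln(1 − f) / k
t = −ln(1 − 0.71) / 0.03050 = 1.238 / 0.03050 ≈ 40.6 hours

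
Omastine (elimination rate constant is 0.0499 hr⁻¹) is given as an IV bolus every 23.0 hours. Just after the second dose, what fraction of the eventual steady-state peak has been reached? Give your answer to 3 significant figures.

f_n = 1 − e^(−nkτ) = 1 − e^(−2 × 0.04990 × 23.0) = 1 − e^(−2.295) = 1 − 0.1007 ≈ 0.899

0.899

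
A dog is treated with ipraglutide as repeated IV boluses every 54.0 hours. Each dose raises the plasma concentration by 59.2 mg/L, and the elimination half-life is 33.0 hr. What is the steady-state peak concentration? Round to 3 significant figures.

87.3 mg/L

k = ln 2 / 33.0 = 0.02100 hr⁻¹
Fraction remaining after one interval: e^(−kτ) = e^(−0.02100 × 54.0) = 0.3217
R = 1 / (1 − 0.3217) = 1.474
Css,max = 59.2 × 1.474 ≈ 87.3 mg/L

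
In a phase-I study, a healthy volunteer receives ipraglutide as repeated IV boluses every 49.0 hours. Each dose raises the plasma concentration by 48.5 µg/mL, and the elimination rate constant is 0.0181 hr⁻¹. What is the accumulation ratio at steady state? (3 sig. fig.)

1.70

Fraction remaining after one interval: e^(−kτ) = e^(−0.01810 × 49.0) = 0.4119
R = 1 / (1 − 0.4119) = 1 / 0.5881 ≈ 1.70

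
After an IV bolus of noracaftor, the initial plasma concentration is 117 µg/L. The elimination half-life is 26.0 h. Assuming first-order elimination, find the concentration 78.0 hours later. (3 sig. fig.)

14.6 µg/L

k = ln 2 / 26.0 = 0.02666 h⁻¹
78.0 h is 3.000 half-lives, so C = 117 × (1/2)^3.000 = 117 × 0.1250 ≈ 14.6 µg/L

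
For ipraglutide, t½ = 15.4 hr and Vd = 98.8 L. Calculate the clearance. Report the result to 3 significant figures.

k = ln 2 / t½ = ln 2 / 15.4 = 0.04501 hr⁻¹
CL = k · V = 0.04501 × 98.8 ≈ 4.45 L/hr

4.45 L/hr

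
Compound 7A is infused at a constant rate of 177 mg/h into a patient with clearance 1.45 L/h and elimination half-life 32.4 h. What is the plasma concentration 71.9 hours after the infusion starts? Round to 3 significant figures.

Css = rate / CL = 177 / 1.45 = 122.1 µg/mL
k = ln 2 / 32.4 = 0.02139 h⁻¹
C(t) = Css (1 − e^(−kt)) = 122.1 × (1 − e^(−1.538)) = 122.1 × 0.7852 ≈ 95.9 µg/mL

95.9 µg/mL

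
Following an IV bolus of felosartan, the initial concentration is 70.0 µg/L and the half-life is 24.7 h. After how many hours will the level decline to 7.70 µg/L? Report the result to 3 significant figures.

k = ln 2 / 24.7 = 0.02806 h⁻¹
C(t) = C₀ e^(−kt)  ⇒  t = ln(C₀/C) / k
t = ln(70.0/7.70) / 0.02806 = 2.207 / 0.02806 ≈ 78.7 hours

78.7 hours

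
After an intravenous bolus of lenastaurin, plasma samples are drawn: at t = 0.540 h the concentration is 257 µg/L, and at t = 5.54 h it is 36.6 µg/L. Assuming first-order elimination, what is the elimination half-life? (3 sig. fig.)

1.78 hours

k = ln(C₁/C₂) / (t₂ − t₁) = ln(257/36.6) / (5.54 − 0.540)
  = 1.949 / 5.000 = 0.3898 h⁻¹
t½ = ln 2 / k = ln 2 / 0.3898 ≈ 1.78 hours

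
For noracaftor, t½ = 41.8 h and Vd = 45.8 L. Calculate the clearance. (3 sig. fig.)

0.759 L/h

k = ln 2 / t½ = ln 2 / 41.8 = 0.01658 h⁻¹
CL = k · V = 0.01658 × 45.8 ≈ 0.759 L/h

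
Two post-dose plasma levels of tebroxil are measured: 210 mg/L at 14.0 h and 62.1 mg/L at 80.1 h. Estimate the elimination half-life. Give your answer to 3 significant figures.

37.6 hours

k = ln(C₁/C₂) / (t₂ − t₁) = ln(210/62.1) / (80.1 − 14.0)
  = 1.218 / 66.10 = 0.01843 h⁻¹
t½ = ln 2 / k = ln 2 / 0.01843 ≈ 37.6 hours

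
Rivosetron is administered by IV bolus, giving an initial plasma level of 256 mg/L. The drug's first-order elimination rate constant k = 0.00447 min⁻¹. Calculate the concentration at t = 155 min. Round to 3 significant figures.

C(t) = C₀ e^(−kt) = 256 × e^(−0.004470 × 155) = 256 × e^(−0.6928) = 256 × 0.5001 ≈ 128 mg/L

128 mg/L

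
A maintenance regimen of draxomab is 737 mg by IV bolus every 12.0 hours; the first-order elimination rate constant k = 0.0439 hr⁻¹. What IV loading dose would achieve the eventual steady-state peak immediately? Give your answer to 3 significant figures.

Accumulation ratio R = 1 / (1 − e^(−kτ)) = 1 / (1 − e^(−0.04390×12.0)) = 1 / (1 − 0.5905) = 2.442
Loading dose = maintenance dose × R = 737 × 2.442 ≈ 1800 mg

1800 mg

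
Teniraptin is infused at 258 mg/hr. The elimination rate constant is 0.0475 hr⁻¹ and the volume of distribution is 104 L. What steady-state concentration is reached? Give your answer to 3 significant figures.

52.2 mg/L

CL = k · V = 0.0475 × 104 = 4.940 L/hr
Css = rate / CL = 258 / 4.940 ≈ 52.2 mg/L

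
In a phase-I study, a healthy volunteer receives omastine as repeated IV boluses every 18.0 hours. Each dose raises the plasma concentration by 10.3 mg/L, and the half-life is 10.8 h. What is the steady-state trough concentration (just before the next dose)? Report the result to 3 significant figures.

4.74 mg/L

k = ln 2 / 10.8 = 0.06418 h⁻¹
Fraction remaining after one interval: e^(−kτ) = e^(−0.06418 × 18.0) = 0.3150
R = 1 / (1 − 0.3150) = 1.460
Css,max = 10.3 × 1.460 = 15.04 mg/L
Css,min = Css,max × e^(−kτ) = 15.04 × 0.3150 ≈ 4.74 mg/L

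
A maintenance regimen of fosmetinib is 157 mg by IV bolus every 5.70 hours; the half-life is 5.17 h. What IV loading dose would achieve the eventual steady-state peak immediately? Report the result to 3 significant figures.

k = ln 2 / 5.17 = 0.1341 h⁻¹
Accumulation ratio R = 1 / (1 − e^(−kτ)) = 1 / (1 − e^(−0.1341×5.70)) = 1 / (1 − 0.4657) = 1.872
Loading dose = maintenance dose × R = 157 × 1.872 ≈ 294 mg

294 mg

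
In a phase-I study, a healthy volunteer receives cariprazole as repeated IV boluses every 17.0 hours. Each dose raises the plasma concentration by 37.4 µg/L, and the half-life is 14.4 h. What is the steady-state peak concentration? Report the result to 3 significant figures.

66.9 µg/L

k = ln 2 / 14.4 = 0.04814 h⁻¹
Fraction remaining after one interval: e^(−kτ) = e^(−0.04814 × 17.0) = 0.4412
R = 1 / (1 − 0.4412) = 1.789
Css,max = 37.4 × 1.789 ≈ 66.9 µg/L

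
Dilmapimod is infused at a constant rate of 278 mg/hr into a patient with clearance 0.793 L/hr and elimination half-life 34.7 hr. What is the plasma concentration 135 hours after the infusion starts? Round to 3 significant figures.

327 µg/mL

Css = rate / CL = 278 / 0.793 = 350.6 µg/mL
k = ln 2 / 34.7 = 0.01998 hr⁻¹
C(t) = Css (1 − e^(−kt)) = 350.6 × (1 − e^(−2.697)) = 350.6 × 0.9326 ≈ 327 µg/mL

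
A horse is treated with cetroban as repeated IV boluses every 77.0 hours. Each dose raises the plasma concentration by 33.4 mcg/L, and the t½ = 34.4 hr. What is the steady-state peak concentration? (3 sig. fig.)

42.4 mcg/L

k = ln 2 / 34.4 = 0.02015 hr⁻¹
Fraction remaining after one interval: e^(−kτ) = e^(−0.02015 × 77.0) = 0.2119
R = 1 / (1 − 0.2119) = 1.269
Css,max = 33.4 × 1.269 ≈ 42.4 mcg/L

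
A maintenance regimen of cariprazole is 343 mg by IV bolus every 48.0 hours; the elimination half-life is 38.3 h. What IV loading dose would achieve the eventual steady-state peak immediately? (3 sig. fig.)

591 mg

k = ln 2 / 38.3 = 0.01810 h⁻¹
Accumulation ratio R = 1 / (1 − e^(−kτ)) = 1 / (1 − e^(−0.01810×48.0)) = 1 / (1 − 0.4195) = 1.723
Loading dose = maintenance dose × R = 343 × 1.723 ≈ 591 mg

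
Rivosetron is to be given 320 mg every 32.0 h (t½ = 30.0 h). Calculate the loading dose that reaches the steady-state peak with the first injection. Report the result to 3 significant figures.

k = ln 2 / 30.0 = 0.02310 h⁻¹
Accumulation ratio R = 1 / (1 − e^(−kτ)) = 1 / (1 − e^(−0.02310×32.0)) = 1 / (1 − 0.4774) = 1.914
Loading dose = maintenance dose × R = 320 × 1.914 ≈ 612 mg

612 mg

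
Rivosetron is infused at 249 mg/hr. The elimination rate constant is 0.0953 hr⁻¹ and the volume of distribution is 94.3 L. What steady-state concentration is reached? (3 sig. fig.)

CL = k · V = 0.0953 × 94.3 = 8.987 L/hr
Css = rate / CL = 249 / 8.987 ≈ 27.7 mg/L

27.7 mg/L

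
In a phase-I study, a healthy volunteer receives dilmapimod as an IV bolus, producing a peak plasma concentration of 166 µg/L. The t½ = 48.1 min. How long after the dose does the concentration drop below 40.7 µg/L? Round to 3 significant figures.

k = ln 2 / 48.1 = 0.01441 min⁻¹
C(t) = C₀ e^(−kt)  ⇒  t = ln(C₀/C) / k
t = ln(166/40.7) / 0.01441 = 1.406 / 0.01441 ≈ 97.6 minutes

97.6 minutes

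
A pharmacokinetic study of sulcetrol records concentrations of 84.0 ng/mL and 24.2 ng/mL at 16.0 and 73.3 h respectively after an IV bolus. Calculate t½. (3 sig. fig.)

k = ln(C₁/C₂) / (t₂ − t₁) = ln(84.0/24.2) / (73.3 − 16.0)
  = 1.244 / 57.30 = 0.02172 h⁻¹
t½ = ln 2 / k = ln 2 / 0.02172 ≈ 31.9 hours

31.9 hours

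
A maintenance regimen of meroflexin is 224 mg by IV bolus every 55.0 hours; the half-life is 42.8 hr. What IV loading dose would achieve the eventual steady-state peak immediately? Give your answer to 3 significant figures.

k = ln 2 / 42.8 = 0.01620 hr⁻¹
Accumulation ratio R = 1 / (1 − e^(−kτ)) = 1 / (1 − e^(−0.01620×55.0)) = 1 / (1 − 0.4104) = 1.696
Loading dose = maintenance dose × R = 224 × 1.696 ≈ 380 mg

380 mg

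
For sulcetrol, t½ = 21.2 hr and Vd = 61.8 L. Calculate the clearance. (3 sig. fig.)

k = ln 2 / t½ = ln 2 / 21.2 = 0.03270 hr⁻¹
CL = k · V = 0.03270 × 61.8 ≈ 2.02 L/hr

2.02 L/hr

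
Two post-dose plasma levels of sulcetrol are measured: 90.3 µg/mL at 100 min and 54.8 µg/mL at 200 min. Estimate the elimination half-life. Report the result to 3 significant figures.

k = ln(C₁/C₂) / (t₂ − t₁) = ln(90.3/54.8) / (200 − 100)
  = 0.4994 / 100.0 = 0.004994 min⁻¹
t½ = ln 2 / k = ln 2 / 0.004994 ≈ 139 minutes

139 minutes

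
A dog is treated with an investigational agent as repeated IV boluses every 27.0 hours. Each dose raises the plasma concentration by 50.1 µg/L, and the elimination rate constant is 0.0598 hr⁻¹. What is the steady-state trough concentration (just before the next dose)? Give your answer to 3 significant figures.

Fraction remaining after one interval: e^(−kτ) = e^(−0.05980 × 27.0) = 0.1990
R = 1 / (1 − 0.1990) = 1.248
Css,max = 50.1 × 1.248 = 62.54 µg/L
Css,min = Css,max × e^(−kτ) = 62.54 × 0.1990 ≈ 12.4 µg/L

12.4 µg/L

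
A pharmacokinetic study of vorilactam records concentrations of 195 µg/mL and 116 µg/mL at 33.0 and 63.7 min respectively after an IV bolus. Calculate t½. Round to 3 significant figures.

41.0 minutes

k = ln(C₁/C₂) / (t₂ − t₁) = ln(195/116) / (63.7 − 33.0)
  = 0.5194 / 30.70 = 0.01692 min⁻¹
t½ = ln 2 / k = ln 2 / 0.01692 ≈ 41.0 minutes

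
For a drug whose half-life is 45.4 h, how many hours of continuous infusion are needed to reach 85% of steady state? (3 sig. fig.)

124 hours

k = ln 2 / 45.4 = 0.01527 h⁻¹
f = 1 − e^(−kt)  ⇒  t = −ln(1 − f) / k
t = −ln(1 − 0.85) / 0.01527 = 1.897 / 0.01527 ≈ 124 hours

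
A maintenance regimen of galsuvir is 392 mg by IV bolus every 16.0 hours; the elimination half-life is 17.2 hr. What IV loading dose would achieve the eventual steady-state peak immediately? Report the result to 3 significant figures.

825 mg

k = ln 2 / 17.2 = 0.04030 hr⁻¹
Accumulation ratio R = 1 / (1 − e^(−kτ)) = 1 / (1 − e^(−0.04030×16.0)) = 1 / (1 − 0.5248) = 2.104
Loading dose = maintenance dose × R = 392 × 2.104 ≈ 825 mg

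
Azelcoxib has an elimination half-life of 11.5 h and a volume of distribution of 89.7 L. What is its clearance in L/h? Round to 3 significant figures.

k = ln 2 / t½ = ln 2 / 11.5 = 0.06027 h⁻¹
CL = k · V = 0.06027 × 89.7 ≈ 5.41 L/h

5.41 L/h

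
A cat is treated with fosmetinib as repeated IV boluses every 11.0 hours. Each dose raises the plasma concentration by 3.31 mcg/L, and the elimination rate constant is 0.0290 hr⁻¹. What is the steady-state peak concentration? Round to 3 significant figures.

12.1 mcg/L

Fraction remaining after one interval: e^(−kτ) = e^(−0.02900 × 11.0) = 0.7269
R = 1 / (1 − 0.7269) = 3.661
Css,max = 3.31 × 3.661 ≈ 12.1 mcg/L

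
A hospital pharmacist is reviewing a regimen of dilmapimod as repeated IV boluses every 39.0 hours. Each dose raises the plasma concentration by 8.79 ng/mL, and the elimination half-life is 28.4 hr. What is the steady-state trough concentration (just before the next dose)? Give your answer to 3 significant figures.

5.53 ng/mL

k = ln 2 / 28.4 = 0.02441 hr⁻¹
Fraction remaining after one interval: e^(−kτ) = e^(−0.02441 × 39.0) = 0.3860
R = 1 / (1 − 0.3860) = 1.629
Css,max = 8.79 × 1.629 = 14.32 ng/mL
Css,min = Css,max × e^(−kτ) = 14.32 × 0.3860 ≈ 5.53 ng/mL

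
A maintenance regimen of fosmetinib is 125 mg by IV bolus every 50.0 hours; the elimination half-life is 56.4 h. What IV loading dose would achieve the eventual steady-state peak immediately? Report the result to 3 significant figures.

272 mg

k = ln 2 / 56.4 = 0.01229 h⁻¹
Accumulation ratio R = 1 / (1 − e^(−kτ)) = 1 / (1 − e^(−0.01229×50.0)) = 1 / (1 − 0.5409) = 2.178
Loading dose = maintenance dose × R = 125 × 2.178 ≈ 272 mg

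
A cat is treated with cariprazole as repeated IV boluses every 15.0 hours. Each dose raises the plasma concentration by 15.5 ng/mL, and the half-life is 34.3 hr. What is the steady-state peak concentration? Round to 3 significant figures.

k = ln 2 / 34.3 = 0.02021 hr⁻¹
Fraction remaining after one interval: e^(−kτ) = e^(−0.02021 × 15.0) = 0.7385
R = 1 / (1 − 0.7385) = 3.824
Css,max = 15.5 × 3.824 ≈ 59.3 ng/mL

59.3 ng/mL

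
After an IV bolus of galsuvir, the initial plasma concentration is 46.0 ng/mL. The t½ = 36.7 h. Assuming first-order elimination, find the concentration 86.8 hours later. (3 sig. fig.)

k = ln 2 / 36.7 = 0.01889 h⁻¹
86.8 h is 2.365 half-lives, so C = 46.0 × (1/2)^2.365 = 46.0 × 0.1941 ≈ 8.93 ng/mL

8.93 ng/mL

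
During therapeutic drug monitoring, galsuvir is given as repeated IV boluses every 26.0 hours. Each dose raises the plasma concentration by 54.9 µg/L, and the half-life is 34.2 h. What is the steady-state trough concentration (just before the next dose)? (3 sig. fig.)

k = ln 2 / 34.2 = 0.02027 h⁻¹
Fraction remaining after one interval: e^(−kτ) = e^(−0.02027 × 26.0) = 0.5904
R = 1 / (1 − 0.5904) = 2.441
Css,max = 54.9 × 2.441 = 134.0 µg/L
Css,min = Css,max × e^(−kτ) = 134.0 × 0.5904 ≈ 79.1 µg/L

79.1 µg/L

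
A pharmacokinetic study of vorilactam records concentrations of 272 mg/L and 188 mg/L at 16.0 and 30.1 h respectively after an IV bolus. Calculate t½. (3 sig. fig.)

k = ln(C₁/C₂) / (t₂ − t₁) = ln(272/188) / (30.1 − 16.0)
  = 0.3694 / 14.10 = 0.02620 h⁻¹
t½ = ln 2 / k = ln 2 / 0.02620 ≈ 26.5 hours

26.5 hours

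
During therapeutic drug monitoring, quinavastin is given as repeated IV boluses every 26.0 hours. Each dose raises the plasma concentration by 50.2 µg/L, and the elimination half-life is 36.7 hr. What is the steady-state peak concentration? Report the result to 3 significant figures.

129 µg/L

k = ln 2 / 36.7 = 0.01889 hr⁻¹
Fraction remaining after one interval: e^(−kτ) = e^(−0.01889 × 26.0) = 0.6120
R = 1 / (1 − 0.6120) = 2.577
Css,max = 50.2 × 2.577 ≈ 129 µg/L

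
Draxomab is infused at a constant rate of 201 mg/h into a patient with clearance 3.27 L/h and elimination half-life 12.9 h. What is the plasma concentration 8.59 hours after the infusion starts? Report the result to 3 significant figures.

Css = rate / CL = 201 / 3.27 = 61.47 µg/mL
k = ln 2 / 12.9 = 0.05373 h⁻¹
C(t) = Css (1 − e^(−kt)) = 61.47 × (1 − e^(−0.4616)) = 61.47 × 0.3697 ≈ 22.7 µg/mL

22.7 µg/mL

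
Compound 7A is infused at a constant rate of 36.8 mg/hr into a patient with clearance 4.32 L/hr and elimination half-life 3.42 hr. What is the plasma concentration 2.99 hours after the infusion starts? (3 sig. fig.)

3.87 mg/L

Css = rate / CL = 36.8 / 4.32 = 8.519 mg/L
k = ln 2 / 3.42 = 0.2027 hr⁻¹
C(t) = Css (1 − e^(−kt)) = 8.519 × (1 − e^(−0.6060)) = 8.519 × 0.4545 ≈ 3.87 mg/L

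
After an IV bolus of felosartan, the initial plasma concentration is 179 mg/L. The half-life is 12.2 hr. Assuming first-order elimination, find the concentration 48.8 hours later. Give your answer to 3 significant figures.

11.2 mg/L

k = ln 2 / 12.2 = 0.05682 hr⁻¹
48.8 hr is 4.000 half-lives, so C = 179 × (1/2)^4.000 = 179 × 0.06250 ≈ 11.2 mg/L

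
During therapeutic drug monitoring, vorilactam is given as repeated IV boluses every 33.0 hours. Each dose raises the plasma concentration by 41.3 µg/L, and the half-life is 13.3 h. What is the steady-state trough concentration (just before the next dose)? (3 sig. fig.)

9.01 µg/L

k = ln 2 / 13.3 = 0.05212 h⁻¹
Fraction remaining after one interval: e^(−kτ) = e^(−0.05212 × 33.0) = 0.1791
R = 1 / (1 − 0.1791) = 1.218
Css,max = 41.3 × 1.218 = 50.31 µg/L
Css,min = Css,max × e^(−kτ) = 50.31 × 0.1791 ≈ 9.01 µg/L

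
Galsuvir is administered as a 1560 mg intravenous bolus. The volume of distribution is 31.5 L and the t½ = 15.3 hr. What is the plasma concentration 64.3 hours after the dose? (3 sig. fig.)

2.69 µg/mL

C₀ = dose / V = 1560 / 31.5 = 49.52 µg/mL
k = ln 2 / 15.3 = 0.04530 hr⁻¹
C(t) = C₀ e^(−kt) = 49.52 × e^(−0.04530 × 64.3) = 49.52 × e^(−2.913) = 49.52 × 0.05431 ≈ 2.69 µg/mL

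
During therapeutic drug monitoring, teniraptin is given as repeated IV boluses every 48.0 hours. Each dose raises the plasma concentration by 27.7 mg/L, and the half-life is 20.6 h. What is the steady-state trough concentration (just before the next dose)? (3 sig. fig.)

k = ln 2 / 20.6 = 0.03365 h⁻¹
Fraction remaining after one interval: e^(−kτ) = e^(−0.03365 × 48.0) = 0.1989
R = 1 / (1 − 0.1989) = 1.248
Css,max = 27.7 × 1.248 = 34.58 mg/L
Css,min = Css,max × e^(−kτ) = 34.58 × 0.1989 ≈ 6.88 mg/L

6.88 mg/L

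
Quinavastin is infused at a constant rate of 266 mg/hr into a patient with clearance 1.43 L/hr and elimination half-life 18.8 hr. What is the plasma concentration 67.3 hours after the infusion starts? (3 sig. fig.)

Css = rate / CL = 266 / 1.43 = 186.0 mg/L
k = ln 2 / 18.8 = 0.03687 hr⁻¹
C(t) = Css (1 − e^(−kt)) = 186.0 × (1 − e^(−2.481)) = 186.0 × 0.9164 ≈ 170 mg/L

170 mg/L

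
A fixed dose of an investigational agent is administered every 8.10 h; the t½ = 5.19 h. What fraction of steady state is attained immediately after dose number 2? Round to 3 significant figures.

0.885

k = ln 2 / 5.19 = 0.1336 h⁻¹
f_n = 1 − e^(−nkτ) = 1 − e^(−2 × 0.1336 × 8.10) = 1 − e^(−2.164) = 1 − 0.1149 ≈ 0.885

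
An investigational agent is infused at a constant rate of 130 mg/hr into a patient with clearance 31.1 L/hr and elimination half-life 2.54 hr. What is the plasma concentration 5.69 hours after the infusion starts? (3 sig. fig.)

Css = rate / CL = 130 / 31.1 = 4.180 µg/mL
k = ln 2 / 2.54 = 0.2729 hr⁻¹
C(t) = Css (1 − e^(−kt)) = 4.180 × (1 − e^(−1.553)) = 4.180 × 0.7883 ≈ 3.30 µg/mL

3.30 µg/mL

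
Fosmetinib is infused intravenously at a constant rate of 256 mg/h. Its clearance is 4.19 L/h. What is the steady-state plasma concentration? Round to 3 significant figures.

Css = infusion rate / CL = 256 / 4.19 ≈ 61.1 µg/mL

61.1 µg/mL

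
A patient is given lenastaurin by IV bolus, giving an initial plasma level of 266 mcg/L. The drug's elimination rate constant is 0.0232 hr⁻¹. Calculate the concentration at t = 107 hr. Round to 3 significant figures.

C(t) = C₀ e^(−kt) = 266 × e^(−0.02320 × 107) = 266 × e^(−2.482) = 266 × 0.08354 ≈ 22.2 mcg/L

22.2 mcg/L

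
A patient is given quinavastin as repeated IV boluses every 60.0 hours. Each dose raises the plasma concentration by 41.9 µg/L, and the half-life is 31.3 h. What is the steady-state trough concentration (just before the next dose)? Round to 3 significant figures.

k = ln 2 / 31.3 = 0.02215 h⁻¹
Fraction remaining after one interval: e^(−kτ) = e^(−0.02215 × 60.0) = 0.2648
R = 1 / (1 − 0.2648) = 1.360
Css,max = 41.9 × 1.360 = 56.99 µg/L
Css,min = Css,max × e^(−kτ) = 56.99 × 0.2648 ≈ 15.1 µg/L

15.1 µg/L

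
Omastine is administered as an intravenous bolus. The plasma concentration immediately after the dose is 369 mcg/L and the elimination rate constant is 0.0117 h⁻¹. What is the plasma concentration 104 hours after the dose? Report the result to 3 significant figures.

C(t) = C₀ e^(−kt) = 369 × e^(−0.01170 × 104) = 369 × e^(−1.217) = 369 × 0.2962 ≈ 109 mcg/L

109 mcg/L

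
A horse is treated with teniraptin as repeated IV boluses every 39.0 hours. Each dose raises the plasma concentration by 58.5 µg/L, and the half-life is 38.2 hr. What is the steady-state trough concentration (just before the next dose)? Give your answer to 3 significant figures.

k = ln 2 / 38.2 = 0.01815 hr⁻¹
Fraction remaining after one interval: e^(−kτ) = e^(−0.01815 × 39.0) = 0.4928
R = 1 / (1 − 0.4928) = 1.972
Css,max = 58.5 × 1.972 = 115.3 µg/L
Css,min = Css,max × e^(−kτ) = 115.3 × 0.4928 ≈ 56.8 µg/L

56.8 µg/L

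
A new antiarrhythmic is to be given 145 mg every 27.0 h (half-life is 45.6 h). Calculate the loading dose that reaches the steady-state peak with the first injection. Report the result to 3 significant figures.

431 mg

k = ln 2 / 45.6 = 0.01520 h⁻¹
Accumulation ratio R = 1 / (1 − e^(−kτ)) = 1 / (1 − e^(−0.01520×27.0)) = 1 / (1 − 0.6634) = 2.971
Loading dose = maintenance dose × R = 145 × 2.971 ≈ 431 mg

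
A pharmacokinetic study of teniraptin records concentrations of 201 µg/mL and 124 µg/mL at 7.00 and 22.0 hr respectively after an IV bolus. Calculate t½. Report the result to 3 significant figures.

21.5 hours

k = ln(C₁/C₂) / (t₂ − t₁) = ln(201/124) / (22.0 − 7.00)
  = 0.4830 / 15.00 = 0.03220 hr⁻¹
t½ = ln 2 / k = ln 2 / 0.03220 ≈ 21.5 hours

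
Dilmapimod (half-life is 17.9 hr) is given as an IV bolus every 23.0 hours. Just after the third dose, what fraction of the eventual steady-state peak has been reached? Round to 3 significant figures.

0.931

k = ln 2 / 17.9 = 0.03872 hr⁻¹
f_n = 1 − e^(−nkτ) = 1 − e^(−3 × 0.03872 × 23.0) = 1 − e^(−2.672) = 1 − 0.06912 ≈ 0.931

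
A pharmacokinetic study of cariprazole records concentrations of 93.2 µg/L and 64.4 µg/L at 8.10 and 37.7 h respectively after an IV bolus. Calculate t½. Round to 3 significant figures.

k = ln(C₁/C₂) / (t₂ − t₁) = ln(93.2/64.4) / (37.7 − 8.10)
  = 0.3696 / 29.60 = 0.01249 h⁻¹
t½ = ln 2 / k = ln 2 / 0.01249 ≈ 55.5 hours

55.5 hours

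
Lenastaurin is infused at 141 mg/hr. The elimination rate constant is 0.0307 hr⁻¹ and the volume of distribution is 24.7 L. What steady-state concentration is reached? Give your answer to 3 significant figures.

CL = k · V = 0.0307 × 24.7 = 0.7583 L/hr
Css = rate / CL = 141 / 0.7583 ≈ 186 µg/mL

186 µg/mL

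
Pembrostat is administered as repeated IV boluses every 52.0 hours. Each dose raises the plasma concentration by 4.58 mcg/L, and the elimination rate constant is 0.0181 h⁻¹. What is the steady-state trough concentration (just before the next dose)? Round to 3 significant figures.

2.93 mcg/L

Fraction remaining after one interval: e^(−kτ) = e^(−0.01810 × 52.0) = 0.3902
R = 1 / (1 − 0.3902) = 1.640
Css,max = 4.58 × 1.640 = 7.510 mcg/L
Css,min = Css,max × e^(−kτ) = 7.510 × 0.3902 ≈ 2.93 mcg/L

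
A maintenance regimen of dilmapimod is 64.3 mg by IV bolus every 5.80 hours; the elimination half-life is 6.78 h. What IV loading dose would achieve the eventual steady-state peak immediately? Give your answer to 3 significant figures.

k = ln 2 / 6.78 = 0.1022 h⁻¹
Accumulation ratio R = 1 / (1 − e^(−kτ)) = 1 / (1 − e^(−0.1022×5.80)) = 1 / (1 − 0.5527) = 2.236
Loading dose = maintenance dose × R = 64.3 × 2.236 ≈ 144 mg

144 mg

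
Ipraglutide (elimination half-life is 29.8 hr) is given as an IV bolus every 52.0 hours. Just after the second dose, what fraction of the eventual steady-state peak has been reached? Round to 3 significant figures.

0.911

k = ln 2 / 29.8 = 0.02326 hr⁻¹
f_n = 1 − e^(−nkτ) = 1 − e^(−2 × 0.02326 × 52.0) = 1 − e^(−2.419) = 1 − 0.08901 ≈ 0.911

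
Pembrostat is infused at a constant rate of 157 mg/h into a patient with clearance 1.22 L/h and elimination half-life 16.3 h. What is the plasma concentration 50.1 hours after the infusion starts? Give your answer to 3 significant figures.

Css = rate / CL = 157 / 1.22 = 128.7 µg/mL
k = ln 2 / 16.3 = 0.04252 h⁻¹
C(t) = Css (1 − e^(−kt)) = 128.7 × (1 − e^(−2.130)) = 128.7 × 0.8812 ≈ 113 µg/mL

113 µg/mL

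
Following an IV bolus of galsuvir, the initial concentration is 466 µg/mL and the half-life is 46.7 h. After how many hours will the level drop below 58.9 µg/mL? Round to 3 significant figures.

139 hours

k = ln 2 / 46.7 = 0.01484 h⁻¹
C(t) = C₀ e^(−kt)  ⇒  t = ln(C₀/C) / k
t = ln(466/58.9) / 0.01484 = 2.068 / 0.01484 ≈ 139 hours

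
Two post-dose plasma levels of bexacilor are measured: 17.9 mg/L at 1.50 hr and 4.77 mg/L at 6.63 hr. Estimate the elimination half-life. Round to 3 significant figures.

2.69 hours

k = ln(C₁/C₂) / (t₂ − t₁) = ln(17.9/4.77) / (6.63 − 1.50)
  = 1.322 / 5.130 = 0.2578 hr⁻¹
t½ = ln 2 / k = ln 2 / 0.2578 ≈ 2.69 hours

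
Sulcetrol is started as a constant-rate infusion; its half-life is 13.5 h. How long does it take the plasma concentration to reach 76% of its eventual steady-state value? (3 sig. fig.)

27.8 hours

k = ln 2 / 13.5 = 0.05134 h⁻¹
f = 1 − e^(−kt)  ⇒  t = −ln(1 − f) / k
t = −ln(1 − 0.76) / 0.05134 = 1.427 / 0.05134 ≈ 27.8 hours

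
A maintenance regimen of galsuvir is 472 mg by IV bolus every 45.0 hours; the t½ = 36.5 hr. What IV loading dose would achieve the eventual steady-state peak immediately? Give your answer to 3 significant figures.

k = ln 2 / 36.5 = 0.01899 hr⁻¹
Accumulation ratio R = 1 / (1 − e^(−kτ)) = 1 / (1 − e^(−0.01899×45.0)) = 1 / (1 − 0.4255) = 1.741
Loading dose = maintenance dose × R = 472 × 1.741 ≈ 822 mg

822 mg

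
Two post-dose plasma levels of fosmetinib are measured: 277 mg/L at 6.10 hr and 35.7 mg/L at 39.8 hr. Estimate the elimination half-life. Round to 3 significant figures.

k = ln(C₁/C₂) / (t₂ − t₁) = ln(277/35.7) / (39.8 − 6.10)
  = 2.049 / 33.70 = 0.06080 hr⁻¹
t½ = ln 2 / k = ln 2 / 0.06080 ≈ 11.4 hours

11.4 hours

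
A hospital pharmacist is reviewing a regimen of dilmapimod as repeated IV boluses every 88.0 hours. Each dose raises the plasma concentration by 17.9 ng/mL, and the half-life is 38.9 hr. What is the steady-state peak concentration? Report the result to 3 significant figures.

k = ln 2 / 38.9 = 0.01782 hr⁻¹
Fraction remaining after one interval: e^(−kτ) = e^(−0.01782 × 88.0) = 0.2085
R = 1 / (1 − 0.2085) = 1.263
Css,max = 17.9 × 1.263 ≈ 22.6 ng/mL

22.6 ng/mL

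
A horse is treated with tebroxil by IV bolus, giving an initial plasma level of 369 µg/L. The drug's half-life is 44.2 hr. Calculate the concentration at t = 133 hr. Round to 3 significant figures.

k = ln 2 / 44.2 = 0.01568 hr⁻¹
C(t) = C₀ e^(−kt) = 369 × e^(−0.01568 × 133) = 369 × e^(−2.086) = 369 × 0.1242 ≈ 45.8 µg/L

45.8 µg/L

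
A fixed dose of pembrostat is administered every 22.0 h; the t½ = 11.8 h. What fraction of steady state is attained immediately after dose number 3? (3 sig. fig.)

k = ln 2 / 11.8 = 0.05874 h⁻¹
f_n = 1 − e^(−nkτ) = 1 − e^(−3 × 0.05874 × 22.0) = 1 − e^(−3.877) = 1 − 0.02071 ≈ 0.979

0.979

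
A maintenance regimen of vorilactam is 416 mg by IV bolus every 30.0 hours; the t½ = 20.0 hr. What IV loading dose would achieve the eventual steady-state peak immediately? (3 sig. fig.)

644 mg

k = ln 2 / 20.0 = 0.03466 hr⁻¹
Accumulation ratio R = 1 / (1 − e^(−kτ)) = 1 / (1 − e^(−0.03466×30.0)) = 1 / (1 − 0.3536) = 1.547
Loading dose = maintenance dose × R = 416 × 1.547 ≈ 644 mg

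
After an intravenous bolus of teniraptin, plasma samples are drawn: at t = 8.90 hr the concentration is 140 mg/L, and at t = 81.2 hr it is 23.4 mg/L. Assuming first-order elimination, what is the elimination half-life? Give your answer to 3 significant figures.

28.0 hours

k = ln(C₁/C₂) / (t₂ − t₁) = ln(140/23.4) / (81.2 − 8.90)
  = 1.789 / 72.30 = 0.02474 hr⁻¹
t½ = ln 2 / k = ln 2 / 0.02474 ≈ 28.0 hours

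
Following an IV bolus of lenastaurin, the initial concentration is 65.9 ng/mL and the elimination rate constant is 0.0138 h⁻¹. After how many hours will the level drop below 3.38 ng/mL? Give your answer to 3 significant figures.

215 hours

C(t) = C₀ e^(−kt)  ⇒  t = ln(C₀/C) / k
t = ln(65.9/3.38) / 0.01380 = 2.970 / 0.01380 ≈ 215 hours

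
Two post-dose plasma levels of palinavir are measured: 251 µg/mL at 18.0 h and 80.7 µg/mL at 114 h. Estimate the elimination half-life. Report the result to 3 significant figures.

58.6 hours

k = ln(C₁/C₂) / (t₂ − t₁) = ln(251/80.7) / (114 − 18.0)
  = 1.135 / 96.00 = 0.01182 h⁻¹
t½ = ln 2 / k = ln 2 / 0.01182 ≈ 58.6 hours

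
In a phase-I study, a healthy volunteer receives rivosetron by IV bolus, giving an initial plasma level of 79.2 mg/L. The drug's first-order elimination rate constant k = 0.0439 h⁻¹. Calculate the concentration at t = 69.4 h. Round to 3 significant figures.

C(t) = C₀ e^(−kt) = 79.2 × e^(−0.04390 × 69.4) = 79.2 × e^(−3.047) = 79.2 × 0.04752 ≈ 3.76 mg/L

3.76 mg/L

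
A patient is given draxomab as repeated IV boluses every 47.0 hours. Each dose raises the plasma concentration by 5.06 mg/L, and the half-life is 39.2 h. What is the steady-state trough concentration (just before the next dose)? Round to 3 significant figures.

3.91 mg/L

k = ln 2 / 39.2 = 0.01768 h⁻¹
Fraction remaining after one interval: e^(−kτ) = e^(−0.01768 × 47.0) = 0.4356
R = 1 / (1 − 0.4356) = 1.772
Css,max = 5.06 × 1.772 = 8.965 mg/L
Css,min = Css,max × e^(−kτ) = 8.965 × 0.4356 ≈ 3.91 mg/L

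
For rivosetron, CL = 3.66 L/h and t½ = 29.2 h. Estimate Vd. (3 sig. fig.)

k = ln 2 / t½ = ln 2 / 29.2 = 0.02374 h⁻¹
V = CL / k = 3.66 / 0.02374 ≈ 154 L

154 L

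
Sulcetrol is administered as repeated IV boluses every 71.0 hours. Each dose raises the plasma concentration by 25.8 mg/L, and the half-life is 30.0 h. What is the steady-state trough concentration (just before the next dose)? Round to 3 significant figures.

6.21 mg/L

k = ln 2 / 30.0 = 0.02310 h⁻¹
Fraction remaining after one interval: e^(−kτ) = e^(−0.02310 × 71.0) = 0.1939
R = 1 / (1 − 0.1939) = 1.241
Css,max = 25.8 × 1.241 = 32.01 mg/L
Css,min = Css,max × e^(−kτ) = 32.01 × 0.1939 ≈ 6.21 mg/L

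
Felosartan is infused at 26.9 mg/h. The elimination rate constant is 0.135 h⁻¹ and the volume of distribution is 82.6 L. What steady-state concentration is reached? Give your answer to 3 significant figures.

CL = k · V = 0.135 × 82.6 = 11.15 L/h
Css = rate / CL = 26.9 / 11.15 ≈ 2.41 µg/mL

2.41 µg/mL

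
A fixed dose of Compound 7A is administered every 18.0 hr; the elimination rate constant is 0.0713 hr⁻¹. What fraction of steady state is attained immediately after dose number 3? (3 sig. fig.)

f_n = 1 − e^(−nkτ) = 1 − e^(−3 × 0.07130 × 18.0) = 1 − e^(−3.850) = 1 − 0.02128 ≈ 0.979

0.979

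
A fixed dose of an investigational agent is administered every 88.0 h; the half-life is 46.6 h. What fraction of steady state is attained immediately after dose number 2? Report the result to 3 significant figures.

0.927

k = ln 2 / 46.6 = 0.01487 h⁻¹
f_n = 1 − e^(−nkτ) = 1 − e^(−2 × 0.01487 × 88.0) = 1 − e^(−2.618) = 1 − 0.07296 ≈ 0.927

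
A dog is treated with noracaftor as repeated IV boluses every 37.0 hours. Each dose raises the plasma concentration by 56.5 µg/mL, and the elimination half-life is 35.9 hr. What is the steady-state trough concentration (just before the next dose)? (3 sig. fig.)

54.2 µg/mL

k = ln 2 / 35.9 = 0.01931 hr⁻¹
Fraction remaining after one interval: e^(−kτ) = e^(−0.01931 × 37.0) = 0.4895
R = 1 / (1 − 0.4895) = 1.959
Css,max = 56.5 × 1.959 = 110.7 µg/mL
Css,min = Css,max × e^(−kτ) = 110.7 × 0.4895 ≈ 54.2 µg/mL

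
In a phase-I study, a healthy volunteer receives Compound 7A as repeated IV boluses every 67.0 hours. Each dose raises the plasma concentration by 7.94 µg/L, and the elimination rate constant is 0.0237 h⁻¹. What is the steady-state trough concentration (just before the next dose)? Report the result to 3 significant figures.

2.04 µg/L

Fraction remaining after one interval: e^(−kτ) = e^(−0.02370 × 67.0) = 0.2044
R = 1 / (1 − 0.2044) = 1.257
Css,max = 7.94 × 1.257 = 9.979 µg/L
Css,min = Css,max × e^(−kτ) = 9.979 × 0.2044 ≈ 2.04 µg/L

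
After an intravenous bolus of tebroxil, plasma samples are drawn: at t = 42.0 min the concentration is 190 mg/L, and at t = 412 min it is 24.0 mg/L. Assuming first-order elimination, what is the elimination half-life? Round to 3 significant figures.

124 minutes

k = ln(C₁/C₂) / (t₂ − t₁) = ln(190/24.0) / (412 − 42.0)
  = 2.069 / 370.0 = 0.005592 min⁻¹
t½ = ln 2 / k = ln 2 / 0.005592 ≈ 124 minutes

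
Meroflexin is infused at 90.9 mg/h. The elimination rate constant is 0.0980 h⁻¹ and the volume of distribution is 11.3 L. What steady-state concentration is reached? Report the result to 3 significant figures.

CL = k · V = 0.0980 × 11.3 = 1.107 L/h
Css = rate / CL = 90.9 / 1.107 ≈ 82.1 µg/mL

82.1 µg/mL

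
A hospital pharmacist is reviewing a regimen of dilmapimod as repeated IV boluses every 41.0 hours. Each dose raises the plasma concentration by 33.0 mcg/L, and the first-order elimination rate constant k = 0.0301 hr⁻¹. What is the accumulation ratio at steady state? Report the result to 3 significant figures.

Fraction remaining after one interval: e^(−kτ) = e^(−0.03010 × 41.0) = 0.2911
R = 1 / (1 − 0.2911) = 1 / 0.7089 ≈ 1.41

1.41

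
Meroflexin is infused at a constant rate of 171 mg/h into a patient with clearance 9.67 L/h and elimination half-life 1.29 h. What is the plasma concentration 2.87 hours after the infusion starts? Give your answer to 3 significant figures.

Css = rate / CL = 171 / 9.67 = 17.68 mg/L
k = ln 2 / 1.29 = 0.5373 h⁻¹
C(t) = Css (1 − e^(−kt)) = 17.68 × (1 − e^(−1.542)) = 17.68 × 0.7861 ≈ 13.9 mg/L

13.9 mg/L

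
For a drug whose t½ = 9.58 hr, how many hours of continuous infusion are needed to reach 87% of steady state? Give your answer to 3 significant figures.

28.2 hours

k = ln 2 / 9.58 = 0.07235 hr⁻¹
f = 1 − e^(−kt)  ⇒  t = −ln(1 − f) / k
t = −ln(1 − 0.87) / 0.07235 = 2.040 / 0.07235 ≈ 28.2 hours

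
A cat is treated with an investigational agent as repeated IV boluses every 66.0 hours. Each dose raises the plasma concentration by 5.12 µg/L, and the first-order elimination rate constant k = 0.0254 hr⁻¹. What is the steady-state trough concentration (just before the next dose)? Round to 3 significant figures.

1.18 µg/L

Fraction remaining after one interval: e^(−kτ) = e^(−0.02540 × 66.0) = 0.1870
R = 1 / (1 − 0.1870) = 1.230
Css,max = 5.12 × 1.230 = 6.298 µg/L
Css,min = Css,max × e^(−kτ) = 6.298 × 0.1870 ≈ 1.18 µg/L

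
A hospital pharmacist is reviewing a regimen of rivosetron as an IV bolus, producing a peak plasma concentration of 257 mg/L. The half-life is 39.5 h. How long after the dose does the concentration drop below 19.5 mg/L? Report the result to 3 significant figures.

k = ln 2 / 39.5 = 0.01755 h⁻¹
C(t) = C₀ e^(−kt)  ⇒  t = ln(C₀/C) / k
t = ln(257/19.5) / 0.01755 = 2.579 / 0.01755 ≈ 147 hours

147 hours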